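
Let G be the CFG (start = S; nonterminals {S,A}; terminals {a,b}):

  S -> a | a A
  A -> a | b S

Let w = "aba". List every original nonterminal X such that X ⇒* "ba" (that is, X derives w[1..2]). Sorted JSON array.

Convert to CNF:
  S -> T1 A | a
  A -> T0 S | a
  T0 -> b
  T1 -> a

Fill CYK table bottom-up (cells [i..j] with 1 ≤ i ≤ j ≤ 2 only):
  [1..1]={T0}  "b"  orig:{}
  [2..2]={A,S,T1}  "a"  orig:{A,S}
  [1..2]={A}  "ba"

Original NTs in T[1,2] deriving "ba": ["A"]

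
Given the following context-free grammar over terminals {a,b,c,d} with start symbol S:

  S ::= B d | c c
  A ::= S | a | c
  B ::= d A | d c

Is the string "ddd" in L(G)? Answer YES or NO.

CNF form of G:
  S -> B T0 | T1 T1
  A -> B T0 | T1 T1 | a | c
  B -> T0 A | T0 T1
  T0 -> d
  T1 -> c

Fill CYK table bottom-up:
  T[0,0] 'd' = {T0}  orig:{}
  T[1,1] 'd' = {T0}  orig:{}
  T[2,2] 'd' = {T0}  orig:{}
  T[0,1] 'dd' = ∅
  T[1,2] 'dd' = ∅
  T[0,2] 'ddd' = ∅

S ∉ T[0,2] ⇒ NO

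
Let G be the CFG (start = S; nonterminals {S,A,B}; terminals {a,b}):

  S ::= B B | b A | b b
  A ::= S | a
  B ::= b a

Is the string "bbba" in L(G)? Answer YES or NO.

Convert to CNF:
  S -> B B | T0 A | T0 T0
  A -> B B | T0 A | T0 T0 | a
  B -> T0 T1
  T0 -> b
  T1 -> a

CYK fill:
  [0..0]={T0}  "b"  orig:{}
  [1..1]={T0}  "b"  orig:{}
  [2..2]={T0}  "b"  orig:{}
  [3..3]={A,T1}  "a"  orig:{A}
  [0..1]={A,S}  "bb"
  [1..2]={A,S}  "bb"
  [2..3]={A,B,S}  "ba"
  [0..2]={A,S}  "bbb"
  [1..3]={A,S}  "bba"
  [0..3]={A,S}  "bbba"

S ∈ T[0,3] ⇒ YES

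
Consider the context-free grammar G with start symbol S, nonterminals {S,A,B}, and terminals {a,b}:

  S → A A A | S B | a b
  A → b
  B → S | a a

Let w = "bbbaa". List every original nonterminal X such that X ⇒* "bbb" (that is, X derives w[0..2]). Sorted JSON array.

CNF form of G:
  S -> A X3 | S B | T0 T1
  A -> b
  B -> A X2 | S B | T0 T0 | T0 T1
  T0 -> a
  T1 -> b
  X2 -> A A
  X3 -> A A

CYK table (by increasing span), restricted to cells inside w[0..2]:
  cell(0,0) b: {A,T1}  orig:{A}
  cell(1,1) b: {A,T1}  orig:{A}
  cell(2,2) b: {A,T1}  orig:{A}
  cell(0,1) bb: {X2,X3}  orig:{}
  cell(1,2) bb: {X2,X3}  orig:{}
  cell(0,2) bbb: {B,S}

Original NTs in T[0,2] deriving "bbb": ["B", "S"]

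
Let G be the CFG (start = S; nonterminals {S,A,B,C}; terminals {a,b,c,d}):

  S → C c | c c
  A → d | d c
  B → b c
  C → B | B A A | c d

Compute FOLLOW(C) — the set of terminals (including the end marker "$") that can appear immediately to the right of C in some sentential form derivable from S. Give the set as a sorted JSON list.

FIRST iteration:
[1]
  A via A→d: +{d}
  B via B→b c: +{b}
  C via C→B: +{b}
  C via C→c d: +{c}
  S via S→C c: +{b,c}
  FIRST[S]={b,c}  FIRST[A]={d}  FIRST[B]={b}  FIRST[C]={b,c}
[2] (no change)
  FIRST[S]={b,c}  FIRST[A]={d}  FIRST[B]={b}  FIRST[C]={b,c}

Compute FOLLOW by fixpoint:
seed FOLLOW(S) with $
pass 1:
  C→B A A: FOLLOW(B) ⊇ FIRST(A) = {d}; new: +{d}
  C→B A A: FOLLOW(A) ⊇ FIRST(A) = {d}; new: +{d}
  S→C c: FOLLOW(C) ⊇ FIRST(c) = {c}; new: +{c}
  FOLLOW[S]={$}  FOLLOW[A]={d}  FOLLOW[B]={d}  FOLLOW[C]={c}
pass 2:
  C→B: FOLLOW(B) ⊇ FOLLOW(C) ⊇ {c}; new: +{c}
  C→B A A: FOLLOW(A) ⊇ FOLLOW(C) ⊇ {c}; new: +{c}
  FOLLOW[S]={$}  FOLLOW[A]={c,d}  FOLLOW[B]={c,d}  FOLLOW[C]={c}
pass 3: (stable)
  FOLLOW[S]={$}  FOLLOW[A]={c,d}  FOLLOW[B]={c,d}  FOLLOW[C]={c}

FOLLOW(C) = ["c"]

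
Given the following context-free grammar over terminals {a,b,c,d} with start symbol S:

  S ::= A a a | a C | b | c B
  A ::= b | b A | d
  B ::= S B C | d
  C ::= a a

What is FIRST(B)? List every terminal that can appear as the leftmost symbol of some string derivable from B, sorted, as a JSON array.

Compute FIRST by fixpoint:
pass 1:
  A via A→b: +{b}
  A via A→d: +{d}
  B via B→d: +{d}
  C via C→a a: +{a}
  S via S→A a a: +{b,d}
  S via S→a C: +{a}
  S via S→c B: +{c}
  S: {a,b,c,d}  A: {b,d}  B: {d}  C: {a}
pass 2:
  B via B→S B C: +{a,b,c}
  S: {a,b,c,d}  A: {b,d}  B: {a,b,c,d}  C: {a}
pass 3: (stable)
  S: {a,b,c,d}  A: {b,d}  B: {a,b,c,d}  C: {a}

FIRST(B) = ["a", "b", "c", "d"]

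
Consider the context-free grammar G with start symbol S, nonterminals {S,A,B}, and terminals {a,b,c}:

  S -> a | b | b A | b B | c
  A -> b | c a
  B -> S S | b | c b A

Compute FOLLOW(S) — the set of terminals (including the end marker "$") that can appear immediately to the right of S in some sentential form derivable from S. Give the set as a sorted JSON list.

FIRST iteration:
pass 1:
  A via A→b: +{b}
  A via A→c a: +{c}
  B via B→b: +{b}
  B via B→c b A: +{c}
  S via S→a: +{a}
  S via S→b: +{b}
  S via S→c: +{c}
  S: {a,b,c}  A: {b,c}  B: {b,c}
pass 2:
  B via B→S S: +{a}
  S: {a,b,c}  A: {b,c}  B: {a,b,c}
pass 3: — fixpoint
  S: {a,b,c}  A: {b,c}  B: {a,b,c}

FOLLOW sets:
initialize: $ ∈ FOLLOW(S)
round 1:
  B→S S: FOLLOW(S) ⊇ FIRST(S) = {a,b,c}; new: +{a,b,c}
  S→b A: FOLLOW(A) ⊇ FOLLOW(S) ⊇ {$,a,b,c}; new: +{$,a,b,c}
  S→b B: FOLLOW(B) ⊇ FOLLOW(S) ⊇ {$,a,b,c}; new: +{$,a,b,c}
  FOLLOW[S]={$,a,b,c}  FOLLOW[A]={$,a,b,c}  FOLLOW[B]={$,a,b,c}
round 2: — fixpoint
  FOLLOW[S]={$,a,b,c}  FOLLOW[A]={$,a,b,c}  FOLLOW[B]={$,a,b,c}

FOLLOW(S) = ["$", "a", "b", "c"]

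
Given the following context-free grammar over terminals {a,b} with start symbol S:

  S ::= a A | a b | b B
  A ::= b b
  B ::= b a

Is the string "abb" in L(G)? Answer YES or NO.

CNF form of G:
  S -> T0 B | T1 A | T1 T0
  A -> T0 T0
  B -> T0 T1
  T0 -> b
  T1 -> a

CYK table (by increasing span):
  T[0,0] 'a' = {T1}  orig:{}
  T[1,1] 'b' = {T0}  orig:{}
  T[2,2] 'b' = {T0}  orig:{}
  T[0,1] 'ab' = {S}
  T[1,2] 'bb' = {A}
  T[0,2] 'abb' = {S}

S ∈ T[0,2] ⇒ YES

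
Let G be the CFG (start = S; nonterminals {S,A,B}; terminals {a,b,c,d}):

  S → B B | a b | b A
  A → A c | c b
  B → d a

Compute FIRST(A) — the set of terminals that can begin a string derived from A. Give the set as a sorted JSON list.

FIRST sets, iterate to fixpoint:
[1]
  A via A→c b: +{c}
  B via B→d a: +{d}
  S via S→B B: +{d}
  S via S→a b: +{a}
  S via S→b A: +{b}
  FIRST(S)={a,b,d}  FIRST(A)={c}  FIRST(B)={d}
[2] (no change)
  FIRST(S)={a,b,d}  FIRST(A)={c}  FIRST(B)={d}

FIRST(A) = ["c"]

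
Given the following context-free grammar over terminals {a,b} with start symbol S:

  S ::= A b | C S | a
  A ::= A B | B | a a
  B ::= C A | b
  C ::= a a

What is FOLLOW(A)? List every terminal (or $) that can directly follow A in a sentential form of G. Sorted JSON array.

FIRST iteration:
iter 1:
  A via A→a a: +{a}
  B via B→b: +{b}
  C via C→a a: +{a}
  S via S→A b: +{a}
  FIRST[S]={a}  FIRST[A]={a}  FIRST[B]={b}  FIRST[C]={a}
iter 2:
  A via A→B: +{b}
  B via B→C A: +{a}
  S via S→A b: +{b}
  FIRST[S]={a,b}  FIRST[A]={a,b}  FIRST[B]={a,b}  FIRST[C]={a}
iter 3: — fixpoint
  FIRST[S]={a,b}  FIRST[A]={a,b}  FIRST[B]={a,b}  FIRST[C]={a}

Compute FOLLOW by fixpoint:
seed FOLLOW(S) with $
pass 1:
  A→A B: FOLLOW(A) ⊇ FIRST(B) = {a,b}; new: +{a,b}
  A→A B: FOLLOW(B) ⊇ FOLLOW(A) ⊇ {a,b}; new: +{a,b}
  B→C A: FOLLOW(C) ⊇ FIRST(A) = {a,b}; new: +{a,b}
  FOLLOW(S)={$}  FOLLOW(A)={a,b}  FOLLOW(B)={a,b}  FOLLOW(C)={a,b}
pass 2: (stable)
  FOLLOW(S)={$}  FOLLOW(A)={a,b}  FOLLOW(B)={a,b}  FOLLOW(C)={a,b}

FOLLOW(A) = ["a", "b"]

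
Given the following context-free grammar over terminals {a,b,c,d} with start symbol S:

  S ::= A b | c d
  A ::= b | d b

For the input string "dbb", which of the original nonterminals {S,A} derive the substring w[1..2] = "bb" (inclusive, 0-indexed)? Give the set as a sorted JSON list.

CNF form of G:
  S -> A T1 | T2 T0
  A -> T0 T1 | b
  T0 -> d
  T1 -> b
  T2 -> c

Fill CYK table bottom-up — only the sub-triangle for w[1..2]:
  T[1,1] 'b' = {A,T1}  orig:{A}
  T[2,2] 'b' = {A,T1}  orig:{A}
  T[1,2] 'bb' = {S}

Original NTs in T[1,2] deriving "bb": ["S"]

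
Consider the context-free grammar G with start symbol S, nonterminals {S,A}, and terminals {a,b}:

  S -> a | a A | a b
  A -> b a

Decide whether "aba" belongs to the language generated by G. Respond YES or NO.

Convert to CNF:
  S -> T1 A | T1 T0 | a
  A -> T0 T1
  T0 -> b
  T1 -> a

Fill CYK table bottom-up:
  cell(0,0) a: {S,T1}  orig:{S}
  cell(1,1) b: {T0}  orig:{}
  cell(2,2) a: {S,T1}  orig:{S}
  cell(0,1) ab: {S}
  cell(1,2) ba: {A}
  cell(0,2) aba: {S}

S ∈ T[0,2] ⇒ YES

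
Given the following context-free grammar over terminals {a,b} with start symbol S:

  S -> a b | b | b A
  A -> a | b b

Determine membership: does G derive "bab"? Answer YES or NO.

Convert to CNF:
  S -> T0 A | T1 T0 | b
  A -> T0 T0 | a
  T0 -> b
  T1 -> a

CYK table (by increasing span):
  T[0,0] 'b' = {S,T0}  orig:{S}
  T[1,1] 'a' = {A,T1}  orig:{A}
  T[2,2] 'b' = {S,T0}  orig:{S}
  T[0,1] 'ba' = {S}
  T[1,2] 'ab' = {S}
  T[0,2] 'bab' = ∅

S ∉ T[0,2] ⇒ NO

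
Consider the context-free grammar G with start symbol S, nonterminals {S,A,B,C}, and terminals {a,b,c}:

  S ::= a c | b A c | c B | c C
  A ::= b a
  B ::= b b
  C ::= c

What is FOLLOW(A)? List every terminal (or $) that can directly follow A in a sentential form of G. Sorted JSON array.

FIRST sets, iterate to fixpoint:
pass 1:
  A via A→b a: +{b}
  B via B→b b: +{b}
  C via C→c: +{c}
  S via S→a c: +{a}
  S via S→b A c: +{b}
  S via S→c B: +{c}
  FIRST[S]={a,b,c}  FIRST[A]={b}  FIRST[B]={b}  FIRST[C]={c}
pass 2: done
  FIRST[S]={a,b,c}  FIRST[A]={b}  FIRST[B]={b}  FIRST[C]={c}

Compute FOLLOW by fixpoint:
FOLLOW(S) := {$}
iter 1:
  S→b A c: FOLLOW(A) ⊇ FIRST(c) = {c}; new: +{c}
  S→c B: FOLLOW(B) ⊇ FOLLOW(S) ⊇ {$}; new: +{$}
  S→c C: FOLLOW(C) ⊇ FOLLOW(S) ⊇ {$}; new: +{$}
  FOLLOW[S]={$}  FOLLOW[A]={c}  FOLLOW[B]={$}  FOLLOW[C]={$}
iter 2: done
  FOLLOW[S]={$}  FOLLOW[A]={c}  FOLLOW[B]={$}  FOLLOW[C]={$}

FOLLOW(A) = ["c"]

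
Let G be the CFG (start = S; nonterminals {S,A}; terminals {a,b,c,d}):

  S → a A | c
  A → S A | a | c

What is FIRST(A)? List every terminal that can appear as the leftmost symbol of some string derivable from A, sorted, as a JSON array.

FIRST iteration:
iter 1:
  A via A→a: +{a}
  A via A→c: +{c}
  S via S→a A: +{a}
  S via S→c: +{c}
  FIRST(S)={a,c}  FIRST(A)={a,c}
iter 2: (stable)
  FIRST(S)={a,c}  FIRST(A)={a,c}

FIRST(A) = ["a", "c"]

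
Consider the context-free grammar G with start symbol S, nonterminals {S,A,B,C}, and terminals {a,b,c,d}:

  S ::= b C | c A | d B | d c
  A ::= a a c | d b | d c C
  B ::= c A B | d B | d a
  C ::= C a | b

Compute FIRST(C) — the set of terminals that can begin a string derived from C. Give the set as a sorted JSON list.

FIRST sets, iterate to fixpoint:
pass 1:
  A via A→a a c: +{a}
  A via A→d b: +{d}
  B via B→c A B: +{c}
  B via B→d B: +{d}
  C via C→b: +{b}
  S via S→b C: +{b}
  S via S→c A: +{c}
  S via S→d B: +{d}
  FIRST(S)={b,c,d}  FIRST(A)={a,d}  FIRST(B)={c,d}  FIRST(C)={b}
pass 2: (no change)
  FIRST(S)={b,c,d}  FIRST(A)={a,d}  FIRST(B)={c,d}  FIRST(C)={b}

FIRST(C) = ["b"]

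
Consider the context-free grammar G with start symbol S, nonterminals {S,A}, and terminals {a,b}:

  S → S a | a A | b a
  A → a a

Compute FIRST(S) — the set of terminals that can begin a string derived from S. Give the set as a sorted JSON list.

Compute FIRST by fixpoint:
round 1:
  A via A→a a: +{a}
  S via S→a A: +{a}
  S via S→b a: +{b}
  FIRST[S]={a,b}  FIRST[A]={a}
round 2: done
  FIRST[S]={a,b}  FIRST[A]={a}

FIRST(S) = ["a", "b"]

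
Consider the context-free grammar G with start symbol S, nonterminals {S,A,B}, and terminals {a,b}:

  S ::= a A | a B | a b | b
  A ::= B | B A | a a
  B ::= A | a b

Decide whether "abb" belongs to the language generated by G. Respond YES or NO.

Convert to CNF:
  S -> T0 A | T0 B | T0 T1 | b
  A -> B A | T0 T0 | T0 T1
  B -> B A | T0 T0 | T0 T1
  T0 -> a
  T1 -> b

CYK fill:
  cell(0,0) a: {T0}  orig:{}
  cell(1,1) b: {S,T1}  orig:{S}
  cell(2,2) b: {S,T1}  orig:{S}
  cell(0,1) ab: {A,B,S}
  cell(1,2) bb: ∅
  cell(0,2) abb: ∅

S ∉ T[0,2] ⇒ NO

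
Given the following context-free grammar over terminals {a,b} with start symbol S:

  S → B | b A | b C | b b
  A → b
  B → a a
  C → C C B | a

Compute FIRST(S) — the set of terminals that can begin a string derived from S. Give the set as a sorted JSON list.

FIRST sets, iterate to fixpoint:
round 1:
  A via A→b: +{b}
  B via B→a a: +{a}
  C via C→a: +{a}
  S via S→B: +{a}
  S via S→b A: +{b}
  S: {a,b}  A: {b}  B: {a}  C: {a}
round 2: (no change)
  S: {a,b}  A: {b}  B: {a}  C: {a}

FIRST(S) = ["a", "b"]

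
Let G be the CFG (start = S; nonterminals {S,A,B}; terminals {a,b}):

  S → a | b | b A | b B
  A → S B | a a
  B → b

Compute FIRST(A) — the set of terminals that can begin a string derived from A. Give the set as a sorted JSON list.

FIRST sets, iterate to fixpoint:
round 1:
  A via A→a a: +{a}
  B via B→b: +{b}
  S via S→a: +{a}
  S via S→b: +{b}
  FIRST[S]={a,b}  FIRST[A]={a}  FIRST[B]={b}
round 2:
  A via A→S B: +{b}
  FIRST[S]={a,b}  FIRST[A]={a,b}  FIRST[B]={b}
round 3: — fixpoint
  FIRST[S]={a,b}  FIRST[A]={a,b}  FIRST[B]={b}

FIRST(A) = ["a", "b"]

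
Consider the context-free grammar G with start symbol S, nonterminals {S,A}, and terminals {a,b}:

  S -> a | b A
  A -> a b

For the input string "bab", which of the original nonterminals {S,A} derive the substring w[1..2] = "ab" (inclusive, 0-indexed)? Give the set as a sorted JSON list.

Convert to CNF:
  S -> T1 A | a
  A -> T0 T1
  T0 -> a
  T1 -> b

Fill CYK table bottom-up, restricted to cells inside w[1..2]:
  [1..1]={S,T0}  "a"  orig:{S}
  [2..2]={T1}  "b"  orig:{}
  [1..2]={A}  "ab"

Original NTs in T[1,2] deriving "ab": ["A"]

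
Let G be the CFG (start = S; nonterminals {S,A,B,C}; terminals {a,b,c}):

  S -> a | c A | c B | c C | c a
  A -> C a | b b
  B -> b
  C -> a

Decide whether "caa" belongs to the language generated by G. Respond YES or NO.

CNF form of G:
  S -> T2 A | T2 B | T2 C | T2 T0 | a
  A -> C T0 | T1 T1
  B -> b
  C -> a
  T0 -> a
  T1 -> b
  T2 -> c

CYK table (by increasing span):
  cell(0,0) c: {T2}  orig:{}
  cell(1,1) a: {C,S,T0}  orig:{C,S}
  cell(2,2) a: {C,S,T0}  orig:{C,S}
  cell(0,1) ca: {S}
  cell(1,2) aa: {A}
  cell(0,2) caa: {S}

S ∈ T[0,2] ⇒ YES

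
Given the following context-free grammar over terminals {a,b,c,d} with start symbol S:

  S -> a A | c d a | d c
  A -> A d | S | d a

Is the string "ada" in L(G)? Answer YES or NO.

Convert to CNF:
  S -> T0 T2 | T1 A | T2 X4
  A -> A T0 | T0 T1 | T0 T2 | T1 A | T2 X3
  T0 -> d
  T1 -> a
  T2 -> c
  X3 -> T0 T1
  X4 -> T0 T1

CYK fill:
  cell(0,0) a: {T1}  orig:{}
  cell(1,1) d: {T0}  orig:{}
  cell(2,2) a: {T1}  orig:{}
  cell(0,1) ad: ∅
  cell(1,2) da: {A,X3,X4}  orig:{A}
  cell(0,2) ada: {A,S}

S ∈ T[0,2] ⇒ YES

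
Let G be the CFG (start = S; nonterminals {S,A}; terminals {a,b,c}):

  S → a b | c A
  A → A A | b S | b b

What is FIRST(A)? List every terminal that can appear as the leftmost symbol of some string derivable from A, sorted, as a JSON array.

FIRST sets, iterate to fixpoint:
iter 1:
  A via A→b S: +{b}
  S via S→a b: +{a}
  S via S→c A: +{c}
  S: {a,c}  A: {b}
iter 2: (stable)
  S: {a,c}  A: {b}

FIRST(A) = ["b"]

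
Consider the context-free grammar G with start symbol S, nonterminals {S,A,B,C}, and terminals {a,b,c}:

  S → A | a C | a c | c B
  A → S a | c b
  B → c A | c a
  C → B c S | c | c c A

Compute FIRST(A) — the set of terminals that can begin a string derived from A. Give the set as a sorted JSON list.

FIRST iteration:
iter 1:
  A via A→c b: +{c}
  B via B→c A: +{c}
  C via C→B c S: +{c}
  S via S→A: +{c}
  S via S→a C: +{a}
  FIRST[S]={a,c}  FIRST[A]={c}  FIRST[B]={c}  FIRST[C]={c}
iter 2:
  A via A→S a: +{a}
  FIRST[S]={a,c}  FIRST[A]={a,c}  FIRST[B]={c}  FIRST[C]={c}
iter 3: — fixpoint
  FIRST[S]={a,c}  FIRST[A]={a,c}  FIRST[B]={c}  FIRST[C]={c}

FIRST(A) = ["a", "c"]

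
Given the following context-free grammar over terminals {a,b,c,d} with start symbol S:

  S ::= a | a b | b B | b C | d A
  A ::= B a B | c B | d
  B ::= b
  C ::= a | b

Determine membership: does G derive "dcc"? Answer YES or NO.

Convert to CNF:
  S -> T0 T2 | T2 B | T2 C | T3 A | a
  A -> B X4 | T1 B | d
  B -> b
  C -> a | b
  T0 -> a
  T1 -> c
  T2 -> b
  T3 -> d
  X4 -> T0 B

CYK table (by increasing span):
  [0..0]={A,T3}  "d"  orig:{A}
  [1..1]={T1}  "c"  orig:{}
  [2..2]={T1}  "c"  orig:{}
  [0..1]=∅  "dc"
  [1..2]=∅  "cc"
  [0..2]=∅  "dcc"

S ∉ T[0,2] ⇒ NO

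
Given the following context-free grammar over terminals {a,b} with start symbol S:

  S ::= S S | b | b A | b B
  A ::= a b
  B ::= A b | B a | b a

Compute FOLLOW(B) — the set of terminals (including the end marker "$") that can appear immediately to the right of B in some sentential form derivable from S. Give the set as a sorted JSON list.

Compute FIRST by fixpoint:
[1]
  A via A→a b: +{a}
  B via B→A b: +{a}
  B via B→b a: +{b}
  S via S→b: +{b}
  FIRST[S]={b}  FIRST[A]={a}  FIRST[B]={a,b}
[2] done
  FIRST[S]={b}  FIRST[A]={a}  FIRST[B]={a,b}

Compute FOLLOW by fixpoint:
seed FOLLOW(S) with $
iter 1:
  B→A b: FOLLOW(A) ⊇ FIRST(b) = {b}; new: +{b}
  B→B a: FOLLOW(B) ⊇ FIRST(a) = {a}; new: +{a}
  S→S S: FOLLOW(S) ⊇ FIRST(S) = {b}; new: +{b}
  S→b A: FOLLOW(A) ⊇ FOLLOW(S) ⊇ {$,b}; new: +{$}
  S→b B: FOLLOW(B) ⊇ FOLLOW(S) ⊇ {$,b}; new: +{$,b}
  FOLLOW(S)={$,b}  FOLLOW(A)={$,b}  FOLLOW(B)={$,a,b}
iter 2: (stable)
  FOLLOW(S)={$,b}  FOLLOW(A)={$,b}  FOLLOW(B)={$,a,b}

FOLLOW(B) = ["$", "a", "b"]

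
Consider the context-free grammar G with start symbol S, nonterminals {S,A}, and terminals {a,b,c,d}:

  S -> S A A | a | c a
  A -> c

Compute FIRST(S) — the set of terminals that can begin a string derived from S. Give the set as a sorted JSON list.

FIRST sets, iterate to fixpoint:
round 1:
  A via A→c: +{c}
  S via S→a: +{a}
  S via S→c a: +{c}
  S: {a,c}  A: {c}
round 2: (stable)
  S: {a,c}  A: {c}

FIRST(S) = ["a", "c"]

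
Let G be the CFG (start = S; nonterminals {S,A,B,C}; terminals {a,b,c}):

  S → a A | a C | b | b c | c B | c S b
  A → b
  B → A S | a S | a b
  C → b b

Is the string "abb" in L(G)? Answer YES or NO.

CNF form of G:
  S -> T0 A | T0 C | T1 T2 | T2 B | T2 X3 | b
  A -> b
  B -> A S | T0 S | T0 T1
  C -> T1 T1
  T0 -> a
  T1 -> b
  T2 -> c
  X3 -> S T1

CYK fill:
  cell(0,0) a: {T0}  orig:{}
  cell(1,1) b: {A,S,T1}  orig:{A,S}
  cell(2,2) b: {A,S,T1}  orig:{A,S}
  cell(0,1) ab: {B,S}
  cell(1,2) bb: {B,C,X3}  orig:{B,C}
  cell(0,2) abb: {S,X3}  orig:{S}

S ∈ T[0,2] ⇒ YES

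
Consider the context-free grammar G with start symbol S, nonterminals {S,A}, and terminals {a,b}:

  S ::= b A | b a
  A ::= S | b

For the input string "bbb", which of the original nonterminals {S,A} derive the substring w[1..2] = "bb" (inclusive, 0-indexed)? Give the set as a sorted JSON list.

Convert to CNF:
  S -> T0 A | T0 T1
  A -> T0 A | T0 T1 | b
  T0 -> b
  T1 -> a

CYK table (by increasing span) — only the sub-triangle for w[1..2]:
  T[1,1] 'b' = {A,T0}  orig:{A}
  T[2,2] 'b' = {A,T0}  orig:{A}
  T[1,2] 'bb' = {A,S}

Original NTs in T[1,2] deriving "bb": ["A", "S"]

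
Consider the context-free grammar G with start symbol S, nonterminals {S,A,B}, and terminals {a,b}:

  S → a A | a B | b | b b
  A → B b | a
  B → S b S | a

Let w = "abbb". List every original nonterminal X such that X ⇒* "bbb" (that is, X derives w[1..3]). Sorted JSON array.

CNF form of G:
  S -> T0 T0 | T1 A | T1 B | b
  A -> B T0 | a
  B -> S X2 | a
  T0 -> b
  T1 -> a
  X2 -> T0 S

CYK table (by increasing span) (cells [i..j] with 1 ≤ i ≤ j ≤ 3 only):
  cell(1,1) b: {S,T0}  orig:{S}
  cell(2,2) b: {S,T0}  orig:{S}
  cell(3,3) b: {S,T0}  orig:{S}
  cell(1,2) bb: {S,X2}  orig:{S}
  cell(2,3) bb: {S,X2}  orig:{S}
  cell(1,3) bbb: {B,X2}  orig:{B}

Original NTs in T[1,3] deriving "bbb": ["B"]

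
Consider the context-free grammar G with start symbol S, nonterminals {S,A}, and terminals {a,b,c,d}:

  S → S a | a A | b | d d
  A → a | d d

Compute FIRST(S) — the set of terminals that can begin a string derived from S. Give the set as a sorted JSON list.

FIRST sets, iterate to fixpoint:
[1]
  A via A→a: +{a}
  A via A→d d: +{d}
  S via S→a A: +{a}
  S via S→b: +{b}
  S via S→d d: +{d}
  S: {a,b,d}  A: {a,d}
[2] (stable)
  S: {a,b,d}  A: {a,d}

FIRST(S) = ["a", "b", "d"]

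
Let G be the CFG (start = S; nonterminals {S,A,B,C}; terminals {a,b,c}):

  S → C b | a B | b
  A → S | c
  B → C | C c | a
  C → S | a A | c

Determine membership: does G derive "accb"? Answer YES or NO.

CNF form of G:
  S -> C T0 | T1 B | b
  A -> C T0 | T1 B | b | c
  B -> C T0 | C T2 | T1 A | T1 B | a | b | c
  C -> C T0 | T1 A | T1 B | b | c
  T0 -> b
  T1 -> a
  T2 -> c

CYK fill:
  T[0,0] 'a' = {B,T1}  orig:{B}
  T[1,1] 'c' = {A,B,C,T2}  orig:{A,B,C}
  T[2,2] 'c' = {A,B,C,T2}  orig:{A,B,C}
  T[3,3] 'b' = {A,B,C,S,T0}  orig:{A,B,C,S}
  T[0,1] 'ac' = {A,B,C,S}
  T[1,2] 'cc' = {B}
  T[2,3] 'cb' = {A,B,C,S}
  T[0,2] 'acc' = {A,B,C,S}
  T[1,3] 'ccb' = ∅
  T[0,3] 'accb' = {A,B,C,S}

S ∈ T[0,3] ⇒ YES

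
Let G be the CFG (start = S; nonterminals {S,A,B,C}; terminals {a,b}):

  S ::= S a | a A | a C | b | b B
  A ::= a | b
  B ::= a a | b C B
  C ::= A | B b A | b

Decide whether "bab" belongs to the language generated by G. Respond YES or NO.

Convert to CNF:
  S -> S T0 | T0 A | T0 C | T1 B | b
  A -> a | b
  B -> T0 T0 | T1 X2
  C -> B X3 | a | b
  T0 -> a
  T1 -> b
  X2 -> C B
  X3 -> T1 A

CYK table (by increasing span):
  [0..0]={A,C,S,T1}  "b"  orig:{A,C,S}
  [1..1]={A,C,T0}  "a"  orig:{A,C}
  [2..2]={A,C,S,T1}  "b"  orig:{A,C,S}
  [0..1]={S,X3}  "ba"  orig:{S}
  [1..2]={S}  "ab"
  [0..2]=∅  "bab"

S ∉ T[0,2] ⇒ NO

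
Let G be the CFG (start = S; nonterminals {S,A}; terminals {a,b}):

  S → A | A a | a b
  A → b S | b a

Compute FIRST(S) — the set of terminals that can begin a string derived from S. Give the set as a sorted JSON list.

FIRST iteration:
[1]
  A via A→b S: +{b}
  S via S→A: +{b}
  S via S→a b: +{a}
  S: {a,b}  A: {b}
[2] (no change)
  S: {a,b}  A: {b}

FIRST(S) = ["a", "b"]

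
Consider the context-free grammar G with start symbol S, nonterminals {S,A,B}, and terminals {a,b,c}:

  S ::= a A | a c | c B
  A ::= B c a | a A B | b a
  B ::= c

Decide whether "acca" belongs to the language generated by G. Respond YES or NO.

Convert to CNF:
  S -> T0 B | T1 A | T1 T0
  A -> B X3 | T1 X4 | T2 T1
  B -> c
  T0 -> c
  T1 -> a
  T2 -> b
  X3 -> T0 T1
  X4 -> A B

Fill CYK table bottom-up:
  cell(0,0) a: {T1}  orig:{}
  cell(1,1) c: {B,T0}  orig:{B}
  cell(2,2) c: {B,T0}  orig:{B}
  cell(3,3) a: {T1}  orig:{}
  cell(0,1) ac: {S}
  cell(1,2) cc: {S}
  cell(2,3) ca: {X3}  orig:{}
  cell(0,2) acc: ∅
  cell(1,3) cca: {A}
  cell(0,3) acca: {S}

S ∈ T[0,3] ⇒ YES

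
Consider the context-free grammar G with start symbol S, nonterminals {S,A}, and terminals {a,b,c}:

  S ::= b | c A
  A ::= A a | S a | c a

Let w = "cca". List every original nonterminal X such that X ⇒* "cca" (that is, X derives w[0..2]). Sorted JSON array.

CNF form of G:
  S -> T1 A | b
  A -> A T0 | S T0 | T1 T0
  T0 -> a
  T1 -> c

Fill CYK table bottom-up, restricted to cells inside w[0..2]:
  T[0,0] 'c' = {T1}  orig:{}
  T[1,1] 'c' = {T1}  orig:{}
  T[2,2] 'a' = {T0}  orig:{}
  T[0,1] 'cc' = ∅
  T[1,2] 'ca' = {A}
  T[0,2] 'cca' = {S}

Original NTs in T[0,2] deriving "cca": ["S"]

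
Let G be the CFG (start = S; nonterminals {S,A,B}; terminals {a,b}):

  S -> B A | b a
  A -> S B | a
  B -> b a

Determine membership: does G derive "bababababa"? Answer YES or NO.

Convert to CNF:
  S -> B A | T0 T1
  A -> S B | a
  B -> T0 T1
  T0 -> b
  T1 -> a

CYK fill:
  T[0,0] 'b' = {T0}  orig:{}
  T[1,1] 'a' = {A,T1}  orig:{A}
  T[2,2] 'b' = {T0}  orig:{}
  T[3,3] 'a' = {A,T1}  orig:{A}
  T[4,4] 'b' = {T0}  orig:{}
  T[5,5] 'a' = {A,T1}  orig:{A}
  T[6,6] 'b' = {T0}  orig:{}
  T[7,7] 'a' = {A,T1}  orig:{A}
  T[8,8] 'b' = {T0}  orig:{}
  T[9,9] 'a' = {A,T1}  orig:{A}
  T[0,1] 'ba' = {B,S}
  T[1,2] 'ab' = ∅
  T[2,3] 'ba' = {B,S}
  T[3,4] 'ab' = ∅
  T[4,5] 'ba' = {B,S}
  T[5,6] 'ab' = ∅
  T[6,7] 'ba' = {B,S}
  T[7,8] 'ab' = ∅
  T[8,9] 'ba' = {B,S}
  T[0,2] 'bab' = ∅
  T[1,3] 'aba' = ∅
  T[2,4] 'bab' = ∅
  T[3,5] 'aba' = ∅
  T[4,6] 'bab' = ∅
  T[5,7] 'aba' = ∅
  T[6,8] 'bab' = ∅
  T[7,9] 'aba' = ∅
  T[0,3] 'baba' = {A}
  T[1,4] 'abab' = ∅
  T[2,5] 'baba' = {A}
  T[3,6] 'abab' = ∅
  T[4,7] 'baba' = {A}
  T[5,8] 'abab' = ∅
  T[6,9] 'baba' = {A}
  T[0,4] 'babab' = ∅
  T[1,5] 'ababa' = ∅
  T[2,6] 'babab' = ∅
  T[3,7] 'ababa' = ∅
  T[4,8] 'babab' = ∅
  T[5,9] 'ababa' = ∅
  T[0,5] 'bababa' = {S}
  T[1,6] 'ababab' = ∅
  T[2,7] 'bababa' = {S}
  T[3,8] 'ababab' = ∅
  T[4,9] 'bababa' = {S}
  T[0,6] 'bababab' = ∅
  T[1,7] 'abababa' = ∅
  T[2,8] 'bababab' = ∅
  T[3,9] 'abababa' = ∅
  T[0,7] 'babababa' = {A}
  T[1,8] 'abababab' = ∅
  T[2,9] 'babababa' = {A}
  T[0,8] 'babababab' = ∅
  T[1,9] 'ababababa' = ∅
  T[0,9] 'bababababa' = {S}

S ∈ T[0,9] ⇒ YES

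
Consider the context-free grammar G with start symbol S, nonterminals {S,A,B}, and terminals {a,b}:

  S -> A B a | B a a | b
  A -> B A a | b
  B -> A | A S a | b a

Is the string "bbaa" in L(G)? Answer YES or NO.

CNF form of G:
  S -> A X5 | B X6 | b
  A -> B X2 | b
  B -> A X3 | B X4 | T1 T0 | b
  T0 -> a
  T1 -> b
  X2 -> A T0
  X3 -> S T0
  X4 -> A T0
  X5 -> B T0
  X6 -> T0 T0

Fill CYK table bottom-up:
  cell(0,0) b: {A,B,S,T1}  orig:{A,B,S}
  cell(1,1) b: {A,B,S,T1}  orig:{A,B,S}
  cell(2,2) a: {T0}  orig:{}
  cell(3,3) a: {T0}  orig:{}
  cell(0,1) bb: ∅
  cell(1,2) ba: {B,X2,X3,X4,X5}  orig:{B}
  cell(2,3) aa: {X6}  orig:{}
  cell(0,2) bba: {A,B,S}
  cell(1,3) baa: {S,X5}  orig:{S}
  cell(0,3) bbaa: {S,X2,X3,X4,X5}  orig:{S}

S ∈ T[0,3] ⇒ YES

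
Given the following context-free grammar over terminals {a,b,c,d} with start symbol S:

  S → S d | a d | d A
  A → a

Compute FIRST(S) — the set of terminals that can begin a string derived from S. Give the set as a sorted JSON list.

FIRST sets, iterate to fixpoint:
iter 1:
  A via A→a: +{a}
  S via S→a d: +{a}
  S via S→d A: +{d}
  FIRST(S)={a,d}  FIRST(A)={a}
iter 2: (stable)
  FIRST(S)={a,d}  FIRST(A)={a}

FIRST(S) = ["a", "d"]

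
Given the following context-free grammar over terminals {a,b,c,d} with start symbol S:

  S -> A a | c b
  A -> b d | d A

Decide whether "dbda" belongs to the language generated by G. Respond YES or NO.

Convert to CNF:
  S -> A T2 | T3 T0
  A -> T0 T1 | T1 A
  T0 -> b
  T1 -> d
  T2 -> a
  T3 -> c

CYK table (by increasing span):
  cell(0,0) d: {T1}  orig:{}
  cell(1,1) b: {T0}  orig:{}
  cell(2,2) d: {T1}  orig:{}
  cell(3,3) a: {T2}  orig:{}
  cell(0,1) db: ∅
  cell(1,2) bd: {A}
  cell(2,3) da: ∅
  cell(0,2) dbd: {A}
  cell(1,3) bda: {S}
  cell(0,3) dbda: {S}

S ∈ T[0,3] ⇒ YES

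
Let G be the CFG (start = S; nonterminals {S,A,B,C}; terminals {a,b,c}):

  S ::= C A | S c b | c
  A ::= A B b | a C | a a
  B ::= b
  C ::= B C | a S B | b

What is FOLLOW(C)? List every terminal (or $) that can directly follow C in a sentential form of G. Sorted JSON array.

Compute FIRST by fixpoint:
[1]
  A via A→a C: +{a}
  B via B→b: +{b}
  C via C→B C: +{b}
  C via C→a S B: +{a}
  S via S→C A: +{a,b}
  S via S→c: +{c}
  FIRST[S]={a,b,c}  FIRST[A]={a}  FIRST[B]={b}  FIRST[C]={a,b}
[2] done
  FIRST[S]={a,b,c}  FIRST[A]={a}  FIRST[B]={b}  FIRST[C]={a,b}

Compute FOLLOW by fixpoint:
initialize: $ ∈ FOLLOW(S)
pass 1:
  A→A B b: FOLLOW(A) ⊇ FIRST(B) = {b}; new: +{b}
  A→A B b: FOLLOW(B) ⊇ FIRST(b) = {b}; new: +{b}
  A→a C: FOLLOW(C) ⊇ FOLLOW(A) ⊇ {b}; new: +{b}
  C→B C: FOLLOW(B) ⊇ FIRST(C) = {a,b}; new: +{a}
  C→a S B: FOLLOW(S) ⊇ FIRST(B) = {b}; new: +{b}
  S→C A: FOLLOW(C) ⊇ FIRST(A) = {a}; new: +{a}
  S→C A: FOLLOW(A) ⊇ FOLLOW(S) ⊇ {$,b}; new: +{$}
  S→S c b: FOLLOW(S) ⊇ FIRST(c) = {c}; new: +{c}
  FOLLOW[S]={$,b,c}  FOLLOW[A]={$,b}  FOLLOW[B]={a,b}  FOLLOW[C]={a,b}
pass 2:
  A→a C: FOLLOW(C) ⊇ FOLLOW(A) ⊇ {$,b}; new: +{$}
  C→a S B: FOLLOW(B) ⊇ FOLLOW(C) ⊇ {$,a,b}; new: +{$}
  S→C A: FOLLOW(A) ⊇ FOLLOW(S) ⊇ {$,b,c}; new: +{c}
  FOLLOW[S]={$,b,c}  FOLLOW[A]={$,b,c}  FOLLOW[B]={$,a,b}  FOLLOW[C]={$,a,b}
pass 3:
  A→a C: FOLLOW(C) ⊇ FOLLOW(A) ⊇ {$,b,c}; new: +{c}
  C→a S B: FOLLOW(B) ⊇ FOLLOW(C) ⊇ {$,a,b,c}; new: +{c}
  FOLLOW[S]={$,b,c}  FOLLOW[A]={$,b,c}  FOLLOW[B]={$,a,b,c}  FOLLOW[C]={$,a,b,c}
pass 4: done
  FOLLOW[S]={$,b,c}  FOLLOW[A]={$,b,c}  FOLLOW[B]={$,a,b,c}  FOLLOW[C]={$,a,b,c}

FOLLOW(C) = ["$", "a", "b", "c"]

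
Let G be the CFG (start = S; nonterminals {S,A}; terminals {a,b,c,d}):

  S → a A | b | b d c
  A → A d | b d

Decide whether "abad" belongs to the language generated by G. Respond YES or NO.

Convert to CNF:
  S -> T1 X4 | T2 A | b
  A -> A T0 | T1 T0
  T0 -> d
  T1 -> b
  T2 -> a
  T3 -> c
  X4 -> T0 T3

CYK fill:
  [0..0]={T2}  "a"  orig:{}
  [1..1]={S,T1}  "b"  orig:{S}
  [2..2]={T2}  "a"  orig:{}
  [3..3]={T0}  "d"  orig:{}
  [0..1]=∅  "ab"
  [1..2]=∅  "ba"
  [2..3]=∅  "ad"
  [0..2]=∅  "aba"
  [1..3]=∅  "bad"
  [0..3]=∅  "abad"

S ∉ T[0,3] ⇒ NO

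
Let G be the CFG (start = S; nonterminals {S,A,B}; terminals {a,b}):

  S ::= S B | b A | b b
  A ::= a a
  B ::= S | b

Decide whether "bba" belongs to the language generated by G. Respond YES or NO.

Convert to CNF:
  S -> S B | T1 A | T1 T1
  A -> T0 T0
  B -> S B | T1 A | T1 T1 | b
  T0 -> a
  T1 -> b

Fill CYK table bottom-up:
  [0..0]={B,T1}  "b"  orig:{B}
  [1..1]={B,T1}  "b"  orig:{B}
  [2..2]={T0}  "a"  orig:{}
  [0..1]={B,S}  "bb"
  [1..2]=∅  "ba"
  [0..2]=∅  "bba"

S ∉ T[0,2] ⇒ NO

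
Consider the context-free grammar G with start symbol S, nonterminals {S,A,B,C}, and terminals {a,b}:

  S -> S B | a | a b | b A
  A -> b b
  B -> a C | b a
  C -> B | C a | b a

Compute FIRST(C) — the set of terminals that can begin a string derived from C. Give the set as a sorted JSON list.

Compute FIRST by fixpoint:
round 1:
  A via A→b b: +{b}
  B via B→a C: +{a}
  B via B→b a: +{b}
  C via C→B: +{a,b}
  S via S→a: +{a}
  S via S→b A: +{b}
  S: {a,b}  A: {b}  B: {a,b}  C: {a,b}
round 2: done
  S: {a,b}  A: {b}  B: {a,b}  C: {a,b}

FIRST(C) = ["a", "b"]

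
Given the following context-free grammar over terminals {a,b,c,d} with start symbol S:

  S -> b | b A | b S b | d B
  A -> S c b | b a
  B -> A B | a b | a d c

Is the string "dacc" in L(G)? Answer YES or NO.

Convert to CNF:
  S -> T1 A | T1 X6 | T3 B | b
  A -> S X4 | T1 T2
  B -> A B | T2 T1 | T2 X5
  T0 -> c
  T1 -> b
  T2 -> a
  T3 -> d
  X4 -> T0 T1
  X5 -> T3 T0
  X6 -> S T1

Fill CYK table bottom-up:
  cell(0,0) d: {T3}  orig:{}
  cell(1,1) a: {T2}  orig:{}
  cell(2,2) c: {T0}  orig:{}
  cell(3,3) c: {T0}  orig:{}
  cell(0,1) da: ∅
  cell(1,2) ac: ∅
  cell(2,3) cc: ∅
  cell(0,2) dac: ∅
  cell(1,3) acc: ∅
  cell(0,3) dacc: ∅

S ∉ T[0,3] ⇒ NO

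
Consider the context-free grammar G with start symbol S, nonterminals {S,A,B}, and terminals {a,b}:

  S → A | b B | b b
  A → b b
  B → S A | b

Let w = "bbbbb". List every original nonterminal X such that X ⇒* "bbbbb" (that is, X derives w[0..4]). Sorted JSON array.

CNF form of G:
  S -> T0 B | T0 T0
  A -> T0 T0
  B -> S A | b
  T0 -> b

CYK fill, restricted to cells inside w[0..4]:
  [0..0]={B,T0}  "b"  orig:{B}
  [1..1]={B,T0}  "b"  orig:{B}
  [2..2]={B,T0}  "b"  orig:{B}
  [3..3]={B,T0}  "b"  orig:{B}
  [4..4]={B,T0}  "b"  orig:{B}
  [0..1]={A,S}  "bb"
  [1..2]={A,S}  "bb"
  [2..3]={A,S}  "bb"
  [3..4]={A,S}  "bb"
  [0..2]=∅  "bbb"
  [1..3]=∅  "bbb"
  [2..4]=∅  "bbb"
  [0..3]={B}  "bbbb"
  [1..4]={B}  "bbbb"
  [0..4]={S}  "bbbbb"

Original NTs in T[0,4] deriving "bbbbb": ["S"]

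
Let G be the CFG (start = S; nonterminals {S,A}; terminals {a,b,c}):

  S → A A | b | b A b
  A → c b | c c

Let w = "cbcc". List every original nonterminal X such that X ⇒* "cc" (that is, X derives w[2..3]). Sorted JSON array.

Convert to CNF:
  S -> A A | T1 X2 | b
  A -> T0 T0 | T0 T1
  T0 -> c
  T1 -> b
  X2 -> A T1

CYK fill, restricted to cells inside w[2..3]:
  cell(2,2) c: {T0}  orig:{}
  cell(3,3) c: {T0}  orig:{}
  cell(2,3) cc: {A}

Original NTs in T[2,3] deriving "cc": ["A"]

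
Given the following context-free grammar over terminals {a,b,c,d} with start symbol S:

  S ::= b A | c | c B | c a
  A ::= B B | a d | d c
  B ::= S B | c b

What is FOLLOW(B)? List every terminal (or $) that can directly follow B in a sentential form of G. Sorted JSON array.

FIRST iteration:
iter 1:
  A via A→a d: +{a}
  A via A→d c: +{d}
  B via B→c b: +{c}
  S via S→b A: +{b}
  S via S→c: +{c}
  FIRST[S]={b,c}  FIRST[A]={a,d}  FIRST[B]={c}
iter 2:
  A via A→B B: +{c}
  B via B→S B: +{b}
  FIRST[S]={b,c}  FIRST[A]={a,c,d}  FIRST[B]={b,c}
iter 3:
  A via A→B B: +{b}
  FIRST[S]={b,c}  FIRST[A]={a,b,c,d}  FIRST[B]={b,c}
iter 4: (no change)
  FIRST[S]={b,c}  FIRST[A]={a,b,c,d}  FIRST[B]={b,c}

FOLLOW iteration:
initialize: $ ∈ FOLLOW(S)
round 1:
  A→B B: FOLLOW(B) ⊇ FIRST(B) = {b,c}; new: +{b,c}
  B→S B: FOLLOW(S) ⊇ FIRST(B) = {b,c}; new: +{b,c}
  S→b A: FOLLOW(A) ⊇ FOLLOW(S) ⊇ {$,b,c}; new: +{$,b,c}
  S→c B: FOLLOW(B) ⊇ FOLLOW(S) ⊇ {$,b,c}; new: +{$}
  FOLLOW(S)={$,b,c}  FOLLOW(A)={$,b,c}  FOLLOW(B)={$,b,c}
round 2: (stable)
  FOLLOW(S)={$,b,c}  FOLLOW(A)={$,b,c}  FOLLOW(B)={$,b,c}

FOLLOW(B) = ["$", "b", "c"]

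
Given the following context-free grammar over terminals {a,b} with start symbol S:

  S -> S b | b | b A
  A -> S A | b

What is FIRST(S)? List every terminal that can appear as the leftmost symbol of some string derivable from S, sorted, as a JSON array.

FIRST iteration:
pass 1:
  A via A→b: +{b}
  S via S→b: +{b}
  S: {b}  A: {b}
pass 2: (stable)
  S: {b}  A: {b}

FIRST(S) = ["b"]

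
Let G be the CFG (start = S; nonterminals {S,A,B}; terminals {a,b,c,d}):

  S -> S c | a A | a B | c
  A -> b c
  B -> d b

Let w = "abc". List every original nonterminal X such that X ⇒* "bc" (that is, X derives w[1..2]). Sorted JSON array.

Convert to CNF:
  S -> S T1 | T3 A | T3 B | c
  A -> T0 T1
  B -> T2 T0
  T0 -> b
  T1 -> c
  T2 -> d
  T3 -> a

CYK table (by increasing span) (cells [i..j] with 1 ≤ i ≤ j ≤ 2 only):
  T[1,1] 'b' = {T0}  orig:{}
  T[2,2] 'c' = {S,T1}  orig:{S}
  T[1,2] 'bc' = {A}

Original NTs in T[1,2] deriving "bc": ["A"]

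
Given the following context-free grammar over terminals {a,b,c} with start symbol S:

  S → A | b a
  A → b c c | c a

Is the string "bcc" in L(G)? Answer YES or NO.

CNF form of G:
  S -> T0 T2 | T0 X4 | T1 T2
  A -> T0 X3 | T1 T2
  T0 -> b
  T1 -> c
  T2 -> a
  X3 -> T1 T1
  X4 -> T1 T1

CYK table (by increasing span):
  cell(0,0) b: {T0}  orig:{}
  cell(1,1) c: {T1}  orig:{}
  cell(2,2) c: {T1}  orig:{}
  cell(0,1) bc: ∅
  cell(1,2) cc: {X3,X4}  orig:{}
  cell(0,2) bcc: {A,S}

S ∈ T[0,2] ⇒ YES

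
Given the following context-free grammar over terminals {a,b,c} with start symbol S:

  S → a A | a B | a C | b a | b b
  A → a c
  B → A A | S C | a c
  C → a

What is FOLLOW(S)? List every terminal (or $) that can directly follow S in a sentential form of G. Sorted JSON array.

Compute FIRST by fixpoint:
pass 1:
  A via A→a c: +{a}
  B via B→A A: +{a}
  C via C→a: +{a}
  S via S→a A: +{a}
  S via S→b a: +{b}
  FIRST(S)={a,b}  FIRST(A)={a}  FIRST(B)={a}  FIRST(C)={a}
pass 2:
  B via B→S C: +{b}
  FIRST(S)={a,b}  FIRST(A)={a}  FIRST(B)={a,b}  FIRST(C)={a}
pass 3: (stable)
  FIRST(S)={a,b}  FIRST(A)={a}  FIRST(B)={a,b}  FIRST(C)={a}

Compute FOLLOW by fixpoint:
seed FOLLOW(S) with $
iter 1:
  B→A A: FOLLOW(A) ⊇ FIRST(A) = {a}; new: +{a}
  B→S C: FOLLOW(S) ⊇ FIRST(C) = {a}; new: +{a}
  S→a A: FOLLOW(A) ⊇ FOLLOW(S) ⊇ {$,a}; new: +{$}
  S→a B: FOLLOW(B) ⊇ FOLLOW(S) ⊇ {$,a}; new: +{$,a}
  S→a C: FOLLOW(C) ⊇ FOLLOW(S) ⊇ {$,a}; new: +{$,a}
  FOLLOW[S]={$,a}  FOLLOW[A]={$,a}  FOLLOW[B]={$,a}  FOLLOW[C]={$,a}
iter 2: (no change)
  FOLLOW[S]={$,a}  FOLLOW[A]={$,a}  FOLLOW[B]={$,a}  FOLLOW[C]={$,a}

FOLLOW(S) = ["$", "a"]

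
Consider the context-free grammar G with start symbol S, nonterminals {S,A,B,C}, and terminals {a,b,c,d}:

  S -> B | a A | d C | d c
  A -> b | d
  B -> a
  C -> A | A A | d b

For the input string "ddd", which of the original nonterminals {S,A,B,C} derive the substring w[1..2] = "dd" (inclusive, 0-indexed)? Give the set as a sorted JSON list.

CNF form of G:
  S -> T0 C | T0 T3 | T2 A | a
  A -> b | d
  B -> a
  C -> A A | T0 T1 | b | d
  T0 -> d
  T1 -> b
  T2 -> a
  T3 -> c

CYK table (by increasing span), restricted to cells inside w[1..2]:
  [1..1]={A,C,T0}  "d"  orig:{A,C}
  [2..2]={A,C,T0}  "d"  orig:{A,C}
  [1..2]={C,S}  "dd"

Original NTs in T[1,2] deriving "dd": ["C", "S"]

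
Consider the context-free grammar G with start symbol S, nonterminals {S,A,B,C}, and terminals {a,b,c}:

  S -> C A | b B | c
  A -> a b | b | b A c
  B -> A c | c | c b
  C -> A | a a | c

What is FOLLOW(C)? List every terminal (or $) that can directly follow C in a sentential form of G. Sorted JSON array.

FIRST sets, iterate to fixpoint:
iter 1:
  A via A→a b: +{a}
  A via A→b: +{b}
  B via B→A c: +{a,b}
  B via B→c: +{c}
  C via C→A: +{a,b}
  C via C→c: +{c}
  S via S→C A: +{a,b,c}
  S: {a,b,c}  A: {a,b}  B: {a,b,c}  C: {a,b,c}
iter 2: (stable)
  S: {a,b,c}  A: {a,b}  B: {a,b,c}  C: {a,b,c}

FOLLOW iteration:
initialize: $ ∈ FOLLOW(S)
[1]
  A→b A c: FOLLOW(A) ⊇ FIRST(c) = {c}; new: +{c}
  S→C A: FOLLOW(C) ⊇ FIRST(A) = {a,b}; new: +{a,b}
  S→C A: FOLLOW(A) ⊇ FOLLOW(S) ⊇ {$}; new: +{$}
  S→b B: FOLLOW(B) ⊇ FOLLOW(S) ⊇ {$}; new: +{$}
  S: {$}  A: {$,c}  B: {$}  C: {a,b}
[2]
  C→A: FOLLOW(A) ⊇ FOLLOW(C) ⊇ {a,b}; new: +{a,b}
  S: {$}  A: {$,a,b,c}  B: {$}  C: {a,b}
[3] (stable)
  S: {$}  A: {$,a,b,c}  B: {$}  C: {a,b}

FOLLOW(C) = ["a", "b"]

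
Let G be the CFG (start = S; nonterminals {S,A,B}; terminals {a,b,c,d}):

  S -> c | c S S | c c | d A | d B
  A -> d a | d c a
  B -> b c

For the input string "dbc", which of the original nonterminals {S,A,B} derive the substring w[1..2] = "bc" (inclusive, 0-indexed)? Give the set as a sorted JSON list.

Convert to CNF:
  S -> T0 A | T0 B | T2 T2 | T2 X5 | c
  A -> T0 T1 | T0 X4
  B -> T3 T2
  T0 -> d
  T1 -> a
  T2 -> c
  T3 -> b
  X4 -> T2 T1
  X5 -> S S

Fill CYK table bottom-up (cells [i..j] with 1 ≤ i ≤ j ≤ 2 only):
  T[1,1] 'b' = {T3}  orig:{}
  T[2,2] 'c' = {S,T2}  orig:{S}
  T[1,2] 'bc' = {B}

Original NTs in T[1,2] deriving "bc": ["B"]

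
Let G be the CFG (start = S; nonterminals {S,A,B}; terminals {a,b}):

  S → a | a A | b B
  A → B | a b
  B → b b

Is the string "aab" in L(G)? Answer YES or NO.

CNF form of G:
  S -> T0 A | T1 B | a
  A -> T0 T1 | T1 T1
  B -> T1 T1
  T0 -> a
  T1 -> b

CYK fill:
  T[0,0] 'a' = {S,T0}  orig:{S}
  T[1,1] 'a' = {S,T0}  orig:{S}
  T[2,2] 'b' = {T1}  orig:{}
  T[0,1] 'aa' = ∅
  T[1,2] 'ab' = {A}
  T[0,2] 'aab' = {S}

S ∈ T[0,2] ⇒ YES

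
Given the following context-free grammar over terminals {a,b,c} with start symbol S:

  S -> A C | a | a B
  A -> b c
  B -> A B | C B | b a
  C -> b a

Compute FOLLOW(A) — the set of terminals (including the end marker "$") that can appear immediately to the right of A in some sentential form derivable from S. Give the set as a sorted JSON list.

FIRST sets, iterate to fixpoint:
pass 1:
  A via A→b c: +{b}
  B via B→A B: +{b}
  C via C→b a: +{b}
  S via S→A C: +{b}
  S via S→a: +{a}
  FIRST(S)={a,b}  FIRST(A)={b}  FIRST(B)={b}  FIRST(C)={b}
pass 2: done
  FIRST(S)={a,b}  FIRST(A)={b}  FIRST(B)={b}  FIRST(C)={b}

FOLLOW sets:
FOLLOW(S) := {$}
iter 1:
  B→A B: FOLLOW(A) ⊇ FIRST(B) = {b}; new: +{b}
  B→C B: FOLLOW(C) ⊇ FIRST(B) = {b}; new: +{b}
  S→A C: FOLLOW(C) ⊇ FOLLOW(S) ⊇ {$}; new: +{$}
  S→a B: FOLLOW(B) ⊇ FOLLOW(S) ⊇ {$}; new: +{$}
  S: {$}  A: {b}  B: {$}  C: {$,b}
iter 2: (stable)
  S: {$}  A: {b}  B: {$}  C: {$,b}

FOLLOW(A) = ["b"]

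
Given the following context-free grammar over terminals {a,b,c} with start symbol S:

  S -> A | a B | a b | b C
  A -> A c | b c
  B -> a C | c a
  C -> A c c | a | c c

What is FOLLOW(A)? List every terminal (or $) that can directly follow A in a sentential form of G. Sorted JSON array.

Compute FIRST by fixpoint:
[1]
  A via A→b c: +{b}
  B via B→a C: +{a}
  B via B→c a: +{c}
  C via C→A c c: +{b}
  C via C→a: +{a}
  C via C→c c: +{c}
  S via S→A: +{b}
  S via S→a B: +{a}
  FIRST(S)={a,b}  FIRST(A)={b}  FIRST(B)={a,c}  FIRST(C)={a,b,c}
[2] (no change)
  FIRST(S)={a,b}  FIRST(A)={b}  FIRST(B)={a,c}  FIRST(C)={a,b,c}

FOLLOW iteration:
initialize: $ ∈ FOLLOW(S)
iter 1:
  A→A c: FOLLOW(A) ⊇ FIRST(c) = {c}; new: +{c}
  S→A: FOLLOW(A) ⊇ FOLLOW(S) ⊇ {$}; new: +{$}
  S→a B: FOLLOW(B) ⊇ FOLLOW(S) ⊇ {$}; new: +{$}
  S→b C: FOLLOW(C) ⊇ FOLLOW(S) ⊇ {$}; new: +{$}
  S: {$}  A: {$,c}  B: {$}  C: {$}
iter 2: (no change)
  S: {$}  A: {$,c}  B: {$}  C: {$}

FOLLOW(A) = ["$", "c"]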